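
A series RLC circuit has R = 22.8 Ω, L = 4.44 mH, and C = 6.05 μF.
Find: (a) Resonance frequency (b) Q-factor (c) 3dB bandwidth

Step 1 — Resonance condition Im(Z)=0 gives ω₀ = 1/√(LC).
Step 2 — ω₀ = 1/√(0.00444·6.05e-06) = 6101 rad/s.
Step 3 — f₀ = ω₀/(2π) = 971.1 Hz.
Step 4 — Series Q: Q = ω₀L/R = 6101·0.00444/22.8 = 1.188.
Step 5 — 3dB bandwidth: Δω = ω₀/Q = 5135 rad/s; BW = Δω/(2π) = 817.3 Hz.

(a) f₀ = 971.1 Hz  (b) Q = 1.188  (c) BW = 817.3 Hz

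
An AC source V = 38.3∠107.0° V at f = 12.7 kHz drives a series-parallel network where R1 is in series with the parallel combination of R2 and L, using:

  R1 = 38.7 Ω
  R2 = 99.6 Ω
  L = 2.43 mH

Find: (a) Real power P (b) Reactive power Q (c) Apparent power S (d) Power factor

Step 1 — Angular frequency: ω = 2π·f = 2π·1.27e+04 = 7.98e+04 rad/s.
Step 2 — Component impedances:
  R1: Z = R = 38.7 Ω
  R2: Z = R = 99.6 Ω
  L: Z = jωL = j·7.98e+04·0.00243 = 0 + j193.9 Ω
Step 3 — Parallel branch: R2 || L = 1/(1/R2 + 1/L) = 78.81 + j40.48 Ω.
Step 4 — Series with R1: Z_total = R1 + (R2 || L) = 117.5 + j40.48 Ω = 124.3∠19.0° Ω.
Step 5 — Source phasor: V = 38.3∠107.0° V = -11.2 + j36.63 V.
Step 6 — Current: I = V / Z = 0.0108 + j0.308 A = 0.3082∠88.0° A.
Step 7 — Complex power: S = V·I* = 11.16 + j3.844 VA.
Step 8 — Real power: P = Re(S) = 11.16 W.
Step 9 — Reactive power: Q = Im(S) = 3.844 VAR.
Step 10 — Apparent power: |S| = 11.8 VA.
Step 11 — Power factor: PF = P/|S| = 0.9455 (lagging).

(a) P = 11.16 W  (b) Q = 3.844 VAR  (c) S = 11.8 VA  (d) PF = 0.9455 (lagging)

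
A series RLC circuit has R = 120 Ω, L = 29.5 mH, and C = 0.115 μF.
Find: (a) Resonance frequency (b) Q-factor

Step 1 — Resonance condition Im(Z)=0 gives ω₀ = 1/√(LC).
Step 2 — ω₀ = 1/√(0.0295·1.15e-07) = 1.717e+04 rad/s.
Step 3 — f₀ = ω₀/(2π) = 2733 Hz.
Step 4 — Series Q: Q = ω₀L/R = 1.717e+04·0.0295/120 = 4.221.

(a) f₀ = 2733 Hz  (b) Q = 4.221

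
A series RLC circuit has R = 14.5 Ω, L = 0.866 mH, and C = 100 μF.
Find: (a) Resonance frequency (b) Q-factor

Step 1 — Resonance condition Im(Z)=0 gives ω₀ = 1/√(LC).
Step 2 — ω₀ = 1/√(0.000866·0.0001) = 3398 rad/s.
Step 3 — f₀ = ω₀/(2π) = 540.8 Hz.
Step 4 — Series Q: Q = ω₀L/R = 3398·0.000866/14.5 = 0.203.

(a) f₀ = 540.8 Hz  (b) Q = 0.203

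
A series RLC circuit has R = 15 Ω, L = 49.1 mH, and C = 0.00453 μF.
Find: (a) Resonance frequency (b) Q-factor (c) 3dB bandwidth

Step 1 — Resonance condition Im(Z)=0 gives ω₀ = 1/√(LC).
Step 2 — ω₀ = 1/√(0.0491·4.53e-09) = 6.705e+04 rad/s.
Step 3 — f₀ = ω₀/(2π) = 1.067e+04 Hz.
Step 4 — Series Q: Q = ω₀L/R = 6.705e+04·0.0491/15 = 219.5.
Step 5 — 3dB bandwidth: Δω = ω₀/Q = 305.5 rad/s; BW = Δω/(2π) = 48.62 Hz.

(a) f₀ = 1.067e+04 Hz  (b) Q = 219.5  (c) BW = 48.62 Hz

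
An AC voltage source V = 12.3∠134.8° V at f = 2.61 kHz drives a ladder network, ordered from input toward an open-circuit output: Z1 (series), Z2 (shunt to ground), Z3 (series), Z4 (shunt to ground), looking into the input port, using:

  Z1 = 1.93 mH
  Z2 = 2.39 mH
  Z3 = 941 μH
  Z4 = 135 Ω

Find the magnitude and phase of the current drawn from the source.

Step 1 — Angular frequency: ω = 2π·f = 2π·2610 = 1.64e+04 rad/s.
Step 2 — Component impedances:
  Z1: Z = jωL = j·1.64e+04·0.00193 = 0 + j31.65 Ω
  Z2: Z = jωL = j·1.64e+04·0.00239 = 0 + j39.19 Ω
  Z3: Z = jωL = j·1.64e+04·0.000941 = 0 + j15.43 Ω
  Z4: Z = R = 135 Ω
Step 3 — Ladder network (open output): work backward from the far end, alternating series and parallel combinations. Z_in = 9.778 + j66.89 Ω = 67.6∠81.7° Ω.
Step 4 — Source phasor: V = 12.3∠134.8° V = -8.667 + j8.728 V.
Step 5 — Ohm's law: I = V / Z_total = (-8.667 + j8.728) / (9.778 + j66.89) = 0.1092 + j0.1455 A.
Step 6 — Convert to polar: |I| = 0.182 A, ∠I = 53.1°.

I = 0.182∠53.1° A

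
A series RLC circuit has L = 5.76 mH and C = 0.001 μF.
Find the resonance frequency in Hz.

Step 1 — Resonance condition Im(Z)=0 gives ω₀ = 1/√(LC).
Step 2 — ω₀ = 1/√(0.00576·1e-09) = 4.167e+05 rad/s.
Step 3 — f₀ = ω₀/(2π) = 6.631e+04 Hz.

f₀ = 6.631e+04 Hz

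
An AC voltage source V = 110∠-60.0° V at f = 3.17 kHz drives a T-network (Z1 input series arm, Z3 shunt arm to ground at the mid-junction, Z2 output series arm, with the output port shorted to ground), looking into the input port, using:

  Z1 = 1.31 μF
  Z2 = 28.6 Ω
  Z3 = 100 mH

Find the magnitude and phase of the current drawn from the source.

Step 1 — Angular frequency: ω = 2π·f = 2π·3170 = 1.992e+04 rad/s.
Step 2 — Component impedances:
  Z1: Z = 1/(jωC) = -j/(ω·C) = 0 - j38.33 Ω
  Z2: Z = R = 28.6 Ω
  Z3: Z = jωL = j·1.992e+04·0.1 = 0 + j1992 Ω
Step 3 — With the output port shorted to ground, the output series arm Z2 runs from the junction to ground; the shunt arm Z3 also runs from the junction to ground. They appear in parallel: Z3 || Z2 = 28.59 + j0.4106 Ω.
Step 4 — Series with input arm Z1: Z_in = Z1 + (Z3 || Z2) = 28.59 - j37.92 Ω = 47.49∠-53.0° Ω.
Step 5 — Source phasor: V = 110∠-60.0° V = 55 - j95.26 V.
Step 6 — Ohm's law: I = V / Z_total = (55 - j95.26) / (28.59 - j37.92) = 2.299 - j0.2832 A.
Step 7 — Convert to polar: |I| = 2.316 A, ∠I = -7.0°.

I = 2.316∠-7.0° A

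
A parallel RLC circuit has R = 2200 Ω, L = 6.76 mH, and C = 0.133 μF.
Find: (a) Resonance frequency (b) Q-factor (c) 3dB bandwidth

Step 1 — Resonance: ω₀ = 1/√(LC) = 1/√(0.00676·1.33e-07) = 3.335e+04 rad/s.
Step 2 — f₀ = ω₀/(2π) = 5308 Hz.
Step 3 — Parallel Q: Q = R/(ω₀L) = 2200/(3.335e+04·0.00676) = 9.758.
Step 4 — Bandwidth: Δω = ω₀/Q = 3418 rad/s; BW = Δω/(2π) = 543.9 Hz.

(a) f₀ = 5308 Hz  (b) Q = 9.758  (c) BW = 543.9 Hz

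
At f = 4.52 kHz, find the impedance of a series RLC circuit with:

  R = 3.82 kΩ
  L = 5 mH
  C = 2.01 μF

Step 1 — Angular frequency: ω = 2π·f = 2π·4520 = 2.84e+04 rad/s.
Step 2 — Component impedances:
  R: Z = R = 3820 Ω
  L: Z = jωL = j·2.84e+04·0.005 = 0 + j142 Ω
  C: Z = 1/(jωC) = -j/(ω·C) = 0 - j17.52 Ω
Step 3 — Series combination: Z_total = R + L + C = 3820 + j124.5 Ω = 3822∠1.9° Ω.

Z = 3820 + j124.5 Ω = 3822∠1.9° Ω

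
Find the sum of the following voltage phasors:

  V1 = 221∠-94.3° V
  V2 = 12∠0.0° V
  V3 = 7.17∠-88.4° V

Step 1 — Convert each phasor to rectangular form:
  V1 = 221·(cos(-94.3°) + j·sin(-94.3°)) = -16.57 - j220.4 V
  V2 = 12·(cos(0.0°) + j·sin(0.0°)) = 12 V
  V3 = 7.17·(cos(-88.4°) + j·sin(-88.4°)) = 0.2002 - j7.167 V
Step 2 — Sum components: V_total = -4.37 - j227.5 V.
Step 3 — Convert to polar: |V_total| = 227.6 V, ∠V_total = -91.1°.

V_total = 227.6∠-91.1° V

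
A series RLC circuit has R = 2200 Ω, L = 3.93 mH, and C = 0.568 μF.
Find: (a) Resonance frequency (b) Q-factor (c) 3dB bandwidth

Step 1 — Resonance: ω₀ = 1/√(LC) = 1/√(0.00393·5.68e-07) = 2.117e+04 rad/s.
Step 2 — f₀ = ω₀/(2π) = 3369 Hz.
Step 3 — Series Q: Q = ω₀L/R = 2.117e+04·0.00393/2200 = 0.03781.
Step 4 — Bandwidth: Δω = ω₀/Q = 5.598e+05 rad/s; BW = Δω/(2π) = 8.909e+04 Hz.

(a) f₀ = 3369 Hz  (b) Q = 0.03781  (c) BW = 8.909e+04 Hz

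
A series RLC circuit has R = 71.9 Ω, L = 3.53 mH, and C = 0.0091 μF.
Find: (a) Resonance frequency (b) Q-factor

Step 1 — Resonance condition Im(Z)=0 gives ω₀ = 1/√(LC).
Step 2 — ω₀ = 1/√(0.00353·9.1e-09) = 1.764e+05 rad/s.
Step 3 — f₀ = ω₀/(2π) = 2.808e+04 Hz.
Step 4 — Series Q: Q = ω₀L/R = 1.764e+05·0.00353/71.9 = 8.662.

(a) f₀ = 2.808e+04 Hz  (b) Q = 8.662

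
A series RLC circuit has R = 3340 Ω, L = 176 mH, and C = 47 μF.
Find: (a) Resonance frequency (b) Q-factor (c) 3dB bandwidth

Step 1 — Resonance: ω₀ = 1/√(LC) = 1/√(0.176·4.7e-05) = 347.7 rad/s.
Step 2 — f₀ = ω₀/(2π) = 55.34 Hz.
Step 3 — Series Q: Q = ω₀L/R = 347.7·0.176/3340 = 0.01832.
Step 4 — Bandwidth: Δω = ω₀/Q = 1.898e+04 rad/s; BW = Δω/(2π) = 3020 Hz.

(a) f₀ = 55.34 Hz  (b) Q = 0.01832  (c) BW = 3020 Hz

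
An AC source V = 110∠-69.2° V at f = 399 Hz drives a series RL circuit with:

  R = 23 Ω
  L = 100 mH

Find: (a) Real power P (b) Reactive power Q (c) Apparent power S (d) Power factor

Step 1 — Angular frequency: ω = 2π·f = 2π·399 = 2507 rad/s.
Step 2 — Component impedances:
  R: Z = R = 23 Ω
  L: Z = jωL = j·2507·0.1 = 0 + j250.7 Ω
Step 3 — Series combination: Z_total = R + L = 23 + j250.7 Ω = 251.8∠84.8° Ω.
Step 4 — Source phasor: V = 110∠-69.2° V = 39.06 - j102.8 V.
Step 5 — Current: I = V / Z = -0.3926 - j0.1918 A = 0.4369∠-154.0° A.
Step 6 — Complex power: S = V·I* = 4.391 + j47.86 VA.
Step 7 — Real power: P = Re(S) = 4.391 W.
Step 8 — Reactive power: Q = Im(S) = 47.86 VAR.
Step 9 — Apparent power: |S| = 48.06 VA.
Step 10 — Power factor: PF = P/|S| = 0.09136 (lagging).

(a) P = 4.391 W  (b) Q = 47.86 VAR  (c) S = 48.06 VA  (d) PF = 0.09136 (lagging)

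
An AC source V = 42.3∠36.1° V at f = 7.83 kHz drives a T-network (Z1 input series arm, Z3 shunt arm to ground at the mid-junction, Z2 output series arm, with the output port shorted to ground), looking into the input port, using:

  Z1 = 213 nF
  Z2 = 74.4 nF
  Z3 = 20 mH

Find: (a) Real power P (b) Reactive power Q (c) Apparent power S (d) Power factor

Step 1 — Angular frequency: ω = 2π·f = 2π·7830 = 4.92e+04 rad/s.
Step 2 — Component impedances:
  Z1: Z = 1/(jωC) = -j/(ω·C) = 0 - j95.43 Ω
  Z2: Z = 1/(jωC) = -j/(ω·C) = 0 - j273.2 Ω
  Z3: Z = jωL = j·4.92e+04·0.02 = 0 + j983.9 Ω
Step 3 — With the output port shorted to ground, the output series arm Z2 runs from the junction to ground; the shunt arm Z3 also runs from the junction to ground. They appear in parallel: Z3 || Z2 = 0 - j378.2 Ω.
Step 4 — Series with input arm Z1: Z_in = Z1 + (Z3 || Z2) = 0 - j473.6 Ω = 473.6∠-90.0° Ω.
Step 5 — Source phasor: V = 42.3∠36.1° V = 34.18 + j24.92 V.
Step 6 — Current: I = V / Z = -0.05262 + j0.07216 A = 0.08931∠126.1° A.
Step 7 — Complex power: S = V·I* = 0 - j3.778 VA.
Step 8 — Real power: P = Re(S) = 0 W.
Step 9 — Reactive power: Q = Im(S) = -3.778 VAR.
Step 10 — Apparent power: |S| = 3.778 VA.
Step 11 — Power factor: PF = P/|S| = 0 (leading).

(a) P = 0 W  (b) Q = -3.778 VAR  (c) S = 3.778 VA  (d) PF = 0 (leading)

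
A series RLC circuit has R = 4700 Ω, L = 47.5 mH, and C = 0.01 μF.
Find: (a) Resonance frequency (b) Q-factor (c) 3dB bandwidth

Step 1 — Resonance condition Im(Z)=0 gives ω₀ = 1/√(LC).
Step 2 — ω₀ = 1/√(0.0475·1e-08) = 4.588e+04 rad/s.
Step 3 — f₀ = ω₀/(2π) = 7303 Hz.
Step 4 — Series Q: Q = ω₀L/R = 4.588e+04·0.0475/4700 = 0.4637.
Step 5 — 3dB bandwidth: Δω = ω₀/Q = 9.895e+04 rad/s; BW = Δω/(2π) = 1.575e+04 Hz.

(a) f₀ = 7303 Hz  (b) Q = 0.4637  (c) BW = 1.575e+04 Hz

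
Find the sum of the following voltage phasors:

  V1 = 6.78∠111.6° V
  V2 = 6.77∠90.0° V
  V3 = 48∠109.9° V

Step 1 — Convert each phasor to rectangular form:
  V1 = 6.78·(cos(111.6°) + j·sin(111.6°)) = -2.496 + j6.304 V
  V2 = 6.77·(cos(90.0°) + j·sin(90.0°)) = 0 + j6.77 V
  V3 = 48·(cos(109.9°) + j·sin(109.9°)) = -16.34 + j45.13 V
Step 2 — Sum components: V_total = -18.83 + j58.21 V.
Step 3 — Convert to polar: |V_total| = 61.18 V, ∠V_total = 107.9°.

V_total = 61.18∠107.9° V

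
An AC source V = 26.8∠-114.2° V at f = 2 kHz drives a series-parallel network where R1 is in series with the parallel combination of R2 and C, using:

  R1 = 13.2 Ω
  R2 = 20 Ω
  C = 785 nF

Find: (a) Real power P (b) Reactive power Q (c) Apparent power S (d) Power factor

Step 1 — Angular frequency: ω = 2π·f = 2π·2000 = 1.257e+04 rad/s.
Step 2 — Component impedances:
  R1: Z = R = 13.2 Ω
  R2: Z = R = 20 Ω
  C: Z = 1/(jωC) = -j/(ω·C) = 0 - j101.4 Ω
Step 3 — Parallel branch: R2 || C = 1/(1/R2 + 1/C) = 19.25 - j3.798 Ω.
Step 4 — Series with R1: Z_total = R1 + (R2 || C) = 32.45 - j3.798 Ω = 32.67∠-6.7° Ω.
Step 5 — Source phasor: V = 26.8∠-114.2° V = -10.99 - j24.44 V.
Step 6 — Current: I = V / Z = -0.247 - j0.7822 A = 0.8203∠-107.5° A.
Step 7 — Complex power: S = V·I* = 21.83 - j2.555 VA.
Step 8 — Real power: P = Re(S) = 21.83 W.
Step 9 — Reactive power: Q = Im(S) = -2.555 VAR.
Step 10 — Apparent power: |S| = 21.98 VA.
Step 11 — Power factor: PF = P/|S| = 0.9932 (leading).

(a) P = 21.83 W  (b) Q = -2.555 VAR  (c) S = 21.98 VA  (d) PF = 0.9932 (leading)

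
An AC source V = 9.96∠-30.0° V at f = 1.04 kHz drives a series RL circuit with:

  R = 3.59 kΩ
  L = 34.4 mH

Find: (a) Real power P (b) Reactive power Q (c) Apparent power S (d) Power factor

Step 1 — Angular frequency: ω = 2π·f = 2π·1040 = 6535 rad/s.
Step 2 — Component impedances:
  R: Z = R = 3590 Ω
  L: Z = jωL = j·6535·0.0344 = 0 + j224.8 Ω
Step 3 — Series combination: Z_total = R + L = 3590 + j224.8 Ω = 3597∠3.6° Ω.
Step 4 — Source phasor: V = 9.96∠-30.0° V = 8.626 - j4.98 V.
Step 5 — Current: I = V / Z = 0.002307 - j0.001532 A = 0.002769∠-33.6° A.
Step 6 — Complex power: S = V·I* = 0.02752 + j0.001723 VA.
Step 7 — Real power: P = Re(S) = 0.02752 W.
Step 8 — Reactive power: Q = Im(S) = 0.001723 VAR.
Step 9 — Apparent power: |S| = 0.02758 VA.
Step 10 — Power factor: PF = P/|S| = 0.998 (lagging).

(a) P = 0.02752 W  (b) Q = 0.001723 VAR  (c) S = 0.02758 VA  (d) PF = 0.998 (lagging)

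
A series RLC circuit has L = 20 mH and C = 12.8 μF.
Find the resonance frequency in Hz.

Step 1 — Resonance condition Im(Z)=0 gives ω₀ = 1/√(LC).
Step 2 — ω₀ = 1/√(0.02·1.28e-05) = 1976 rad/s.
Step 3 — f₀ = ω₀/(2π) = 314.6 Hz.

f₀ = 314.6 Hz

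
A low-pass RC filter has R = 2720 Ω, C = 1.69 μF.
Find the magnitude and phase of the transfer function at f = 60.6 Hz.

Step 1 — Angular frequency: ω = 2π·60.6 = 380.8 rad/s.
Step 2 — Transfer function: H(jω) = 1/(1 + jωRC).
Step 3 — Denominator: 1 + jωRC = 1 + j·380.8·2720·1.69e-06 = 1 + j1.75.
Step 4 — H = 0.2461 - j0.4307.
Step 5 — Magnitude: |H| = 0.4961 (-6.1 dB); phase: φ = -60.3°.

|H| = 0.4961 (-6.1 dB), φ = -60.3°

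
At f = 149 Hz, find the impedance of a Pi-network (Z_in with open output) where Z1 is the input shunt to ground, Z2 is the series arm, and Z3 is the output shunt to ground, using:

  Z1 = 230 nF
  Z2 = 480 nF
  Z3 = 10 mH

Step 1 — Angular frequency: ω = 2π·f = 2π·149 = 936.2 rad/s.
Step 2 — Component impedances:
  Z1: Z = 1/(jωC) = -j/(ω·C) = 0 - j4644 Ω
  Z2: Z = 1/(jωC) = -j/(ω·C) = 0 - j2225 Ω
  Z3: Z = jωL = j·936.2·0.01 = 0 + j9.362 Ω
Step 3 — With open output, the series arm Z2 and the output shunt Z3 appear in series to ground: Z2 + Z3 = 0 - j2216 Ω.
Step 4 — Parallel with input shunt Z1: Z_in = Z1 || (Z2 + Z3) = 0 - j1500 Ω = 1500∠-90.0° Ω.

Z = 0 - j1500 Ω = 1500∠-90.0° Ω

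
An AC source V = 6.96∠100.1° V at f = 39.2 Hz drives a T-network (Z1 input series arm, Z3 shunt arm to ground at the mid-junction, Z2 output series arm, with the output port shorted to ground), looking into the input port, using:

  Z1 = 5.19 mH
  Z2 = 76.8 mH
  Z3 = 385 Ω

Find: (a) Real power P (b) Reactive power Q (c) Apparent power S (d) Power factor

Step 1 — Angular frequency: ω = 2π·f = 2π·39.2 = 246.3 rad/s.
Step 2 — Component impedances:
  Z1: Z = jωL = j·246.3·0.00519 = 0 + j1.278 Ω
  Z2: Z = jωL = j·246.3·0.0768 = 0 + j18.92 Ω
  Z3: Z = R = 385 Ω
Step 3 — With the output port shorted to ground, the output series arm Z2 runs from the junction to ground; the shunt arm Z3 also runs from the junction to ground. They appear in parallel: Z3 || Z2 = 0.9271 + j18.87 Ω.
Step 4 — Series with input arm Z1: Z_in = Z1 + (Z3 || Z2) = 0.9271 + j20.15 Ω = 20.17∠87.4° Ω.
Step 5 — Source phasor: V = 6.96∠100.1° V = -1.221 + j6.852 V.
Step 6 — Current: I = V / Z = 0.3366 + j0.07607 A = 0.3451∠12.7° A.
Step 7 — Complex power: S = V·I* = 0.1104 + j2.399 VA.
Step 8 — Real power: P = Re(S) = 0.1104 W.
Step 9 — Reactive power: Q = Im(S) = 2.399 VAR.
Step 10 — Apparent power: |S| = 2.402 VA.
Step 11 — Power factor: PF = P/|S| = 0.04597 (lagging).

(a) P = 0.1104 W  (b) Q = 2.399 VAR  (c) S = 2.402 VA  (d) PF = 0.04597 (lagging)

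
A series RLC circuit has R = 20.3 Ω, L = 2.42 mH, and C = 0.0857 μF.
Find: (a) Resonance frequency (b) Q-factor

Step 1 — Resonance condition Im(Z)=0 gives ω₀ = 1/√(LC).
Step 2 — ω₀ = 1/√(0.00242·8.57e-08) = 6.944e+04 rad/s.
Step 3 — f₀ = ω₀/(2π) = 1.105e+04 Hz.
Step 4 — Series Q: Q = ω₀L/R = 6.944e+04·0.00242/20.3 = 8.278.

(a) f₀ = 1.105e+04 Hz  (b) Q = 8.278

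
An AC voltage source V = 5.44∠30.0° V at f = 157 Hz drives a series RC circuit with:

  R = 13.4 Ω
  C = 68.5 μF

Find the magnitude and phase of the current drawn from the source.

Step 1 — Angular frequency: ω = 2π·f = 2π·157 = 986.5 rad/s.
Step 2 — Component impedances:
  R: Z = R = 13.4 Ω
  C: Z = 1/(jωC) = -j/(ω·C) = 0 - j14.8 Ω
Step 3 — Series combination: Z_total = R + C = 13.4 - j14.8 Ω = 19.96∠-47.8° Ω.
Step 4 — Source phasor: V = 5.44∠30.0° V = 4.711 + j2.72 V.
Step 5 — Ohm's law: I = V / Z_total = (4.711 + j2.72) / (13.4 - j14.8) = 0.0574 + j0.2664 A.
Step 6 — Convert to polar: |I| = 0.2725 A, ∠I = 77.8°.

I = 0.2725∠77.8° A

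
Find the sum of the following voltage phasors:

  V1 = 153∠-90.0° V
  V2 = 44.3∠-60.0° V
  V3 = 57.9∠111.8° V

Step 1 — Convert each phasor to rectangular form:
  V1 = 153·(cos(-90.0°) + j·sin(-90.0°)) = 0 - j153 V
  V2 = 44.3·(cos(-60.0°) + j·sin(-60.0°)) = 22.15 - j38.36 V
  V3 = 57.9·(cos(111.8°) + j·sin(111.8°)) = -21.5 + j53.76 V
Step 2 — Sum components: V_total = 0.6478 - j137.6 V.
Step 3 — Convert to polar: |V_total| = 137.6 V, ∠V_total = -89.7°.

V_total = 137.6∠-89.7° V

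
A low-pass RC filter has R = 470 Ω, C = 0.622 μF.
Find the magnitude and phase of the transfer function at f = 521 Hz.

Step 1 — Angular frequency: ω = 2π·521 = 3274 rad/s.
Step 2 — Transfer function: H(jω) = 1/(1 + jωRC).
Step 3 — Denominator: 1 + jωRC = 1 + j·3274·470·6.22e-07 = 1 + j0.957.
Step 4 — H = 0.522 - j0.4995.
Step 5 — Magnitude: |H| = 0.7225 (-2.8 dB); phase: φ = -43.7°.

|H| = 0.7225 (-2.8 dB), φ = -43.7°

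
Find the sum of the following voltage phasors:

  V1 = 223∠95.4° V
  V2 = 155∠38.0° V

Step 1 — Convert each phasor to rectangular form:
  V1 = 223·(cos(95.4°) + j·sin(95.4°)) = -20.99 + j222 V
  V2 = 155·(cos(38.0°) + j·sin(38.0°)) = 122.1 + j95.43 V
Step 2 — Sum components: V_total = 101.2 + j317.4 V.
Step 3 — Convert to polar: |V_total| = 333.2 V, ∠V_total = 72.3°.

V_total = 333.2∠72.3° V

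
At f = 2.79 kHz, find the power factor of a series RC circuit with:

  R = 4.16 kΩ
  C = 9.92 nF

Step 1 — Angular frequency: ω = 2π·f = 2π·2790 = 1.753e+04 rad/s.
Step 2 — Component impedances:
  R: Z = R = 4160 Ω
  C: Z = 1/(jωC) = -j/(ω·C) = 0 - j5750 Ω
Step 3 — Series combination: Z_total = R + C = 4160 - j5750 Ω = 7097∠-54.1° Ω.
Step 4 — Power factor: PF = cos(φ) = Re(Z)/|Z| = 4160/7097.4 = 0.5861.
Step 5 — Type: Im(Z) = -5750 ⇒ leading (phase φ = -54.1°).

PF = 0.5861 (leading, φ = -54.1°)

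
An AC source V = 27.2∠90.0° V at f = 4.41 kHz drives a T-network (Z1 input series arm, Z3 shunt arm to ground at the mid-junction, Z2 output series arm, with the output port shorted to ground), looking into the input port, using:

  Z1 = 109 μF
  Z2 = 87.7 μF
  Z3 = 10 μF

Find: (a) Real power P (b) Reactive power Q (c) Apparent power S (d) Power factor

Step 1 — Angular frequency: ω = 2π·f = 2π·4410 = 2.771e+04 rad/s.
Step 2 — Component impedances:
  Z1: Z = 1/(jωC) = -j/(ω·C) = 0 - j0.3311 Ω
  Z2: Z = 1/(jωC) = -j/(ω·C) = 0 - j0.4115 Ω
  Z3: Z = 1/(jωC) = -j/(ω·C) = 0 - j3.609 Ω
Step 3 — With the output port shorted to ground, the output series arm Z2 runs from the junction to ground; the shunt arm Z3 also runs from the junction to ground. They appear in parallel: Z3 || Z2 = 0 - j0.3694 Ω.
Step 4 — Series with input arm Z1: Z_in = Z1 + (Z3 || Z2) = 0 - j0.7005 Ω = 0.7005∠-90.0° Ω.
Step 5 — Source phasor: V = 27.2∠90.0° V = 0 + j27.2 V.
Step 6 — Current: I = V / Z = -38.83 A = 38.83∠180.0° A.
Step 7 — Complex power: S = V·I* = 0 - j1056 VA.
Step 8 — Real power: P = Re(S) = 0 W.
Step 9 — Reactive power: Q = Im(S) = -1056 VAR.
Step 10 — Apparent power: |S| = 1056 VA.
Step 11 — Power factor: PF = P/|S| = 0 (leading).

(a) P = 0 W  (b) Q = -1056 VAR  (c) S = 1056 VA  (d) PF = 0 (leading)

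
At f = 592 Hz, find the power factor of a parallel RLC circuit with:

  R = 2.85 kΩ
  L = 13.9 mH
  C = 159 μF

Step 1 — Angular frequency: ω = 2π·f = 2π·592 = 3720 rad/s.
Step 2 — Component impedances:
  R: Z = R = 2850 Ω
  L: Z = jωL = j·3720·0.0139 = 0 + j51.7 Ω
  C: Z = 1/(jωC) = -j/(ω·C) = 0 - j1.691 Ω
Step 3 — Parallel combination: 1/Z_total = 1/R + 1/L + 1/C; Z_total = 0.001072 - j1.748 Ω = 1.748∠-90.0° Ω.
Step 4 — Power factor: PF = cos(φ) = Re(Z)/|Z| = 0.001072/1.748 = 0.0006133.
Step 5 — Type: Im(Z) = -1.748 ⇒ leading (phase φ = -90.0°).

PF = 0.0006133 (leading, φ = -90.0°)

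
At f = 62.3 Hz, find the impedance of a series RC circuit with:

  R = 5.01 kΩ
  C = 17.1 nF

Step 1 — Angular frequency: ω = 2π·f = 2π·62.3 = 391.4 rad/s.
Step 2 — Component impedances:
  R: Z = R = 5010 Ω
  C: Z = 1/(jωC) = -j/(ω·C) = 0 - j1.494e+05 Ω
Step 3 — Series combination: Z_total = R + C = 5010 - j1.494e+05 Ω = 1.495e+05∠-88.1° Ω.

Z = 5010 - j1.494e+05 Ω = 1.495e+05∠-88.1° Ω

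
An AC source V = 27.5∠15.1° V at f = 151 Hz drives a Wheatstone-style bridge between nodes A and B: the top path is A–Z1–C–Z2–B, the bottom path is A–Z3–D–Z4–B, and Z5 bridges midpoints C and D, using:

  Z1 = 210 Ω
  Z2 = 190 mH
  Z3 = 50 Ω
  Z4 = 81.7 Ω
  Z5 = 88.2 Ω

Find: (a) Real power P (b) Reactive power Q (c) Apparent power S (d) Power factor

Step 1 — Angular frequency: ω = 2π·f = 2π·151 = 948.8 rad/s.
Step 2 — Component impedances:
  Z1: Z = R = 210 Ω
  Z2: Z = jωL = j·948.8·0.19 = 0 + j180.3 Ω
  Z3: Z = R = 50 Ω
  Z4: Z = R = 81.7 Ω
  Z5: Z = R = 88.2 Ω
Step 3 — Bridge requires nodal analysis (the Z5 bridge couples midpoints C and D, so the two paths cannot be reduced to a simple series/parallel combination). Setting node B to ground and injecting 1 A at node A, the 3-node admittance system at A, C, D solves to V_A = Z_AB = 100.3 + j29.58 Ω = 104.6∠16.4° Ω.
Step 4 — Source phasor: V = 27.5∠15.1° V = 26.55 + j7.164 V.
Step 5 — Current: I = V / Z = 0.2629 - j0.006103 A = 0.263∠-1.3° A.
Step 6 — Complex power: S = V·I* = 6.936 + j2.045 VA.
Step 7 — Real power: P = Re(S) = 6.936 W.
Step 8 — Reactive power: Q = Im(S) = 2.045 VAR.
Step 9 — Apparent power: |S| = 7.231 VA.
Step 10 — Power factor: PF = P/|S| = 0.9592 (lagging).

(a) P = 6.936 W  (b) Q = 2.045 VAR  (c) S = 7.231 VA  (d) PF = 0.9592 (lagging)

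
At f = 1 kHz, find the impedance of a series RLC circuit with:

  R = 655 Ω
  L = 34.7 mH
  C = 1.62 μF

Step 1 — Angular frequency: ω = 2π·f = 2π·1000 = 6283 rad/s.
Step 2 — Component impedances:
  R: Z = R = 655 Ω
  L: Z = jωL = j·6283·0.0347 = 0 + j218 Ω
  C: Z = 1/(jωC) = -j/(ω·C) = 0 - j98.24 Ω
Step 3 — Series combination: Z_total = R + L + C = 655 + j119.8 Ω = 665.9∠10.4° Ω.

Z = 655 + j119.8 Ω = 665.9∠10.4° Ω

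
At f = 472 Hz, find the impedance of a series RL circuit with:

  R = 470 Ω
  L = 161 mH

Step 1 — Angular frequency: ω = 2π·f = 2π·472 = 2966 rad/s.
Step 2 — Component impedances:
  R: Z = R = 470 Ω
  L: Z = jωL = j·2966·0.161 = 0 + j477.5 Ω
Step 3 — Series combination: Z_total = R + L = 470 + j477.5 Ω = 670∠45.5° Ω.

Z = 470 + j477.5 Ω = 670∠45.5° Ω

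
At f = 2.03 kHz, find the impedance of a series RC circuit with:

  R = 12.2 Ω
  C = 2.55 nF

Step 1 — Angular frequency: ω = 2π·f = 2π·2030 = 1.275e+04 rad/s.
Step 2 — Component impedances:
  R: Z = R = 12.2 Ω
  C: Z = 1/(jωC) = -j/(ω·C) = 0 - j3.075e+04 Ω
Step 3 — Series combination: Z_total = R + C = 12.2 - j3.075e+04 Ω = 3.075e+04∠-90.0° Ω.

Z = 12.2 - j3.075e+04 Ω = 3.075e+04∠-90.0° Ω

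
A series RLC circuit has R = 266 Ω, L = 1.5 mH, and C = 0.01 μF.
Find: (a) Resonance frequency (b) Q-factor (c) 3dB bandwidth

Step 1 — Resonance: ω₀ = 1/√(LC) = 1/√(0.0015·1e-08) = 2.582e+05 rad/s.
Step 2 — f₀ = ω₀/(2π) = 4.109e+04 Hz.
Step 3 — Series Q: Q = ω₀L/R = 2.582e+05·0.0015/266 = 1.456.
Step 4 — Bandwidth: Δω = ω₀/Q = 1.773e+05 rad/s; BW = Δω/(2π) = 2.822e+04 Hz.

(a) f₀ = 4.109e+04 Hz  (b) Q = 1.456  (c) BW = 2.822e+04 Hz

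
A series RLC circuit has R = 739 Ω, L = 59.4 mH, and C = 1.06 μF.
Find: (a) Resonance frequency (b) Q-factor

Step 1 — Resonance condition Im(Z)=0 gives ω₀ = 1/√(LC).
Step 2 — ω₀ = 1/√(0.0594·1.06e-06) = 3985 rad/s.
Step 3 — f₀ = ω₀/(2π) = 634.3 Hz.
Step 4 — Series Q: Q = ω₀L/R = 3985·0.0594/739 = 0.3203.

(a) f₀ = 634.3 Hz  (b) Q = 0.3203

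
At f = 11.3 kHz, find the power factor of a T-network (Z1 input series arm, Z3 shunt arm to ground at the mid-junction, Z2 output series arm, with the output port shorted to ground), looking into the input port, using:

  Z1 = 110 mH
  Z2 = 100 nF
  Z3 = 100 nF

Step 1 — Angular frequency: ω = 2π·f = 2π·1.13e+04 = 7.1e+04 rad/s.
Step 2 — Component impedances:
  Z1: Z = jωL = j·7.1e+04·0.11 = 0 + j7810 Ω
  Z2: Z = 1/(jωC) = -j/(ω·C) = 0 - j140.8 Ω
  Z3: Z = 1/(jωC) = -j/(ω·C) = 0 - j140.8 Ω
Step 3 — With the output port shorted to ground, the output series arm Z2 runs from the junction to ground; the shunt arm Z3 also runs from the junction to ground. They appear in parallel: Z3 || Z2 = 0 - j70.42 Ω.
Step 4 — Series with input arm Z1: Z_in = Z1 + (Z3 || Z2) = 0 + j7740 Ω = 7740∠90.0° Ω.
Step 5 — Power factor: PF = cos(φ) = Re(Z)/|Z| = 0/7740 = 0.
Step 6 — Type: Im(Z) = 7740 ⇒ lagging (phase φ = 90.0°).

PF = 0 (lagging, φ = 90.0°)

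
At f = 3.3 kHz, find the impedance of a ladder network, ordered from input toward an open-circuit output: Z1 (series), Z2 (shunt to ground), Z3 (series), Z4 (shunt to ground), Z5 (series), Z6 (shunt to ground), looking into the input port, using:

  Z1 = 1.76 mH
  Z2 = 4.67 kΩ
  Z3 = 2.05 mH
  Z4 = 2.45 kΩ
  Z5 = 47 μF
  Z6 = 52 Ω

Step 1 — Angular frequency: ω = 2π·f = 2π·3300 = 2.073e+04 rad/s.
Step 2 — Component impedances:
  Z1: Z = jωL = j·2.073e+04·0.00176 = 0 + j36.49 Ω
  Z2: Z = R = 4670 Ω
  Z3: Z = jωL = j·2.073e+04·0.00205 = 0 + j42.51 Ω
  Z4: Z = R = 2450 Ω
  Z5: Z = 1/(jωC) = -j/(ω·C) = 0 - j1.026 Ω
  Z6: Z = R = 52 Ω
Step 3 — Ladder network (open output): work backward from the far end, alternating series and parallel combinations. Z_in = 50.73 + j77.12 Ω = 92.31∠56.7° Ω.

Z = 50.73 + j77.12 Ω = 92.31∠56.7° Ω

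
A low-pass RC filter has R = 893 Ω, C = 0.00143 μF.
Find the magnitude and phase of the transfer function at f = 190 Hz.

Step 1 — Angular frequency: ω = 2π·190 = 1194 rad/s.
Step 2 — Transfer function: H(jω) = 1/(1 + jωRC).
Step 3 — Denominator: 1 + jωRC = 1 + j·1194·893·1.43e-09 = 1 + j0.001524.
Step 4 — H = 1 - j0.001524.
Step 5 — Magnitude: |H| = 1 (-0.0 dB); phase: φ = -0.1°.

|H| = 1 (-0.0 dB), φ = -0.1°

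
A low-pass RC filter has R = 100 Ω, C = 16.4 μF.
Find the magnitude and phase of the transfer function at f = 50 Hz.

Step 1 — Angular frequency: ω = 2π·50 = 314.2 rad/s.
Step 2 — Transfer function: H(jω) = 1/(1 + jωRC).
Step 3 — Denominator: 1 + jωRC = 1 + j·314.2·100·1.64e-05 = 1 + j0.5152.
Step 4 — H = 0.7902 - j0.4071.
Step 5 — Magnitude: |H| = 0.8889 (-1.0 dB); phase: φ = -27.3°.

|H| = 0.8889 (-1.0 dB), φ = -27.3°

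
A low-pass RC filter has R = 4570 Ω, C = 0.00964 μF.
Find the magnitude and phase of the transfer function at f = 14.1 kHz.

Step 1 — Angular frequency: ω = 2π·1.41e+04 = 8.859e+04 rad/s.
Step 2 — Transfer function: H(jω) = 1/(1 + jωRC).
Step 3 — Denominator: 1 + jωRC = 1 + j·8.859e+04·4570·9.64e-09 = 1 + j3.903.
Step 4 — H = 0.0616 - j0.2404.
Step 5 — Magnitude: |H| = 0.2482 (-12.1 dB); phase: φ = -75.6°.

|H| = 0.2482 (-12.1 dB), φ = -75.6°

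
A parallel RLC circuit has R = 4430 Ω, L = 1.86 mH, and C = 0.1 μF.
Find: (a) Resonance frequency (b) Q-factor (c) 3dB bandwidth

Step 1 — Resonance: ω₀ = 1/√(LC) = 1/√(0.00186·1e-07) = 7.332e+04 rad/s.
Step 2 — f₀ = ω₀/(2π) = 1.167e+04 Hz.
Step 3 — Parallel Q: Q = R/(ω₀L) = 4430/(7.332e+04·0.00186) = 32.48.
Step 4 — Bandwidth: Δω = ω₀/Q = 2257 rad/s; BW = Δω/(2π) = 359.3 Hz.

(a) f₀ = 1.167e+04 Hz  (b) Q = 32.48  (c) BW = 359.3 Hz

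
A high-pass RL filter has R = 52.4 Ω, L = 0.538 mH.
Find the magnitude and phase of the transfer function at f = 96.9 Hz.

Step 1 — Angular frequency: ω = 2π·96.9 = 608.8 rad/s.
Step 2 — Transfer function: H(jω) = jωL/(R + jωL).
Step 3 — Numerator jωL = j·0.3276; denominator R + jωL = 52.4 + j0.3276.
Step 4 — H = 3.907e-05 + j0.006251.
Step 5 — Magnitude: |H| = 0.006251 (-44.1 dB); phase: φ = 89.6°.

|H| = 0.006251 (-44.1 dB), φ = 89.6°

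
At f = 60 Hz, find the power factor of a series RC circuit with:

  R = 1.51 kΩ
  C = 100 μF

Step 1 — Angular frequency: ω = 2π·f = 2π·60 = 377 rad/s.
Step 2 — Component impedances:
  R: Z = R = 1510 Ω
  C: Z = 1/(jωC) = -j/(ω·C) = 0 - j26.53 Ω
Step 3 — Series combination: Z_total = R + C = 1510 - j26.53 Ω = 1510∠-1.0° Ω.
Step 4 — Power factor: PF = cos(φ) = Re(Z)/|Z| = 1510/1510.23 = 0.9998.
Step 5 — Type: Im(Z) = -26.53 ⇒ leading (phase φ = -1.0°).

PF = 0.9998 (leading, φ = -1.0°)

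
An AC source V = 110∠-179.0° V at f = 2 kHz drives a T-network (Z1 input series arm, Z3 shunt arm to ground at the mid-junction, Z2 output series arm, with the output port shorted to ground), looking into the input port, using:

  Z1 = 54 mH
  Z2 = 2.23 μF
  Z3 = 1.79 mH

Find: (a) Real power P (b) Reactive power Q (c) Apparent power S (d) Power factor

Step 1 — Angular frequency: ω = 2π·f = 2π·2000 = 1.257e+04 rad/s.
Step 2 — Component impedances:
  Z1: Z = jωL = j·1.257e+04·0.054 = 0 + j678.6 Ω
  Z2: Z = 1/(jωC) = -j/(ω·C) = 0 - j35.68 Ω
  Z3: Z = jωL = j·1.257e+04·0.00179 = 0 + j22.49 Ω
Step 3 — With the output port shorted to ground, the output series arm Z2 runs from the junction to ground; the shunt arm Z3 also runs from the junction to ground. They appear in parallel: Z3 || Z2 = 0 + j60.85 Ω.
Step 4 — Series with input arm Z1: Z_in = Z1 + (Z3 || Z2) = 0 + j739.4 Ω = 739.4∠90.0° Ω.
Step 5 — Source phasor: V = 110∠-179.0° V = -110 - j1.92 V.
Step 6 — Current: I = V / Z = -0.002596 + j0.1487 A = 0.1488∠91.0° A.
Step 7 — Complex power: S = V·I* = 0 + j16.36 VA.
Step 8 — Real power: P = Re(S) = 0 W.
Step 9 — Reactive power: Q = Im(S) = 16.36 VAR.
Step 10 — Apparent power: |S| = 16.36 VA.
Step 11 — Power factor: PF = P/|S| = 0 (lagging).

(a) P = 0 W  (b) Q = 16.36 VAR  (c) S = 16.36 VA  (d) PF = 0 (lagging)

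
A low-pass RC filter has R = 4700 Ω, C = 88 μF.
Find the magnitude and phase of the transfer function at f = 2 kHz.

Step 1 — Angular frequency: ω = 2π·2000 = 1.257e+04 rad/s.
Step 2 — Transfer function: H(jω) = 1/(1 + jωRC).
Step 3 — Denominator: 1 + jωRC = 1 + j·1.257e+04·4700·8.8e-05 = 1 + j5197.
Step 4 — H = 3.702e-08 - j0.0001924.
Step 5 — Magnitude: |H| = 0.0001924 (-74.3 dB); phase: φ = -90.0°.

|H| = 0.0001924 (-74.3 dB), φ = -90.0°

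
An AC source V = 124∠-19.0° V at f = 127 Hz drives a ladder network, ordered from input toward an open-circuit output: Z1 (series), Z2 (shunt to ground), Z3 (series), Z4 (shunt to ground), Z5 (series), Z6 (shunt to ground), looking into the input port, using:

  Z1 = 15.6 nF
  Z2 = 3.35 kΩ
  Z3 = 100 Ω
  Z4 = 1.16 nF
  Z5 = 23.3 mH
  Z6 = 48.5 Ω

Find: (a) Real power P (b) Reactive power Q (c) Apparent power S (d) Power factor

Step 1 — Angular frequency: ω = 2π·f = 2π·127 = 798 rad/s.
Step 2 — Component impedances:
  Z1: Z = 1/(jωC) = -j/(ω·C) = 0 - j8.033e+04 Ω
  Z2: Z = R = 3350 Ω
  Z3: Z = R = 100 Ω
  Z4: Z = 1/(jωC) = -j/(ω·C) = 0 - j1.08e+06 Ω
  Z5: Z = jωL = j·798·0.0233 = 0 + j18.59 Ω
  Z6: Z = R = 48.5 Ω
Step 3 — Ladder network (open output): work backward from the far end, alternating series and parallel combinations. Z_in = 142.3 - j8.032e+04 Ω = 8.032e+04∠-89.9° Ω.
Step 4 — Source phasor: V = 124∠-19.0° V = 117.2 - j40.37 V.
Step 5 — Current: I = V / Z = 0.0005052 + j0.001459 A = 0.001544∠70.9° A.
Step 6 — Complex power: S = V·I* = 0.0003392 - j0.1914 VA.
Step 7 — Real power: P = Re(S) = 0.0003392 W.
Step 8 — Reactive power: Q = Im(S) = -0.1914 VAR.
Step 9 — Apparent power: |S| = 0.1914 VA.
Step 10 — Power factor: PF = P/|S| = 0.001772 (leading).

(a) P = 0.0003392 W  (b) Q = -0.1914 VAR  (c) S = 0.1914 VA  (d) PF = 0.001772 (leading)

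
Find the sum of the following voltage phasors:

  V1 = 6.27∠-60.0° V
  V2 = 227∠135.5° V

Step 1 — Convert each phasor to rectangular form:
  V1 = 6.27·(cos(-60.0°) + j·sin(-60.0°)) = 3.135 - j5.43 V
  V2 = 227·(cos(135.5°) + j·sin(135.5°)) = -161.9 + j159.1 V
Step 2 — Sum components: V_total = -158.8 + j153.7 V.
Step 3 — Convert to polar: |V_total| = 221 V, ∠V_total = 135.9°.

V_total = 221∠135.9° V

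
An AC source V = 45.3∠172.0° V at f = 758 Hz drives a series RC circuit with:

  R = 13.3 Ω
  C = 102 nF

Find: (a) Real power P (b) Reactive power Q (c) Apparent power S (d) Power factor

Step 1 — Angular frequency: ω = 2π·f = 2π·758 = 4763 rad/s.
Step 2 — Component impedances:
  R: Z = R = 13.3 Ω
  C: Z = 1/(jωC) = -j/(ω·C) = 0 - j2058 Ω
Step 3 — Series combination: Z_total = R + C = 13.3 - j2058 Ω = 2059∠-89.6° Ω.
Step 4 — Source phasor: V = 45.3∠172.0° V = -44.86 + j6.305 V.
Step 5 — Current: I = V / Z = -0.003203 - j0.02177 A = 0.02201∠-98.4° A.
Step 6 — Complex power: S = V·I* = 0.006441 - j0.9968 VA.
Step 7 — Real power: P = Re(S) = 0.006441 W.
Step 8 — Reactive power: Q = Im(S) = -0.9968 VAR.
Step 9 — Apparent power: |S| = 0.9969 VA.
Step 10 — Power factor: PF = P/|S| = 0.006461 (leading).

(a) P = 0.006441 W  (b) Q = -0.9968 VAR  (c) S = 0.9969 VA  (d) PF = 0.006461 (leading)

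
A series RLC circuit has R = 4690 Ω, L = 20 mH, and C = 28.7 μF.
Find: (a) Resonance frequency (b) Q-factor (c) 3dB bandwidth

Step 1 — Resonance: ω₀ = 1/√(LC) = 1/√(0.02·2.87e-05) = 1320 rad/s.
Step 2 — f₀ = ω₀/(2π) = 210.1 Hz.
Step 3 — Series Q: Q = ω₀L/R = 1320·0.02/4690 = 0.005629.
Step 4 — Bandwidth: Δω = ω₀/Q = 2.345e+05 rad/s; BW = Δω/(2π) = 3.732e+04 Hz.

(a) f₀ = 210.1 Hz  (b) Q = 0.005629  (c) BW = 3.732e+04 Hz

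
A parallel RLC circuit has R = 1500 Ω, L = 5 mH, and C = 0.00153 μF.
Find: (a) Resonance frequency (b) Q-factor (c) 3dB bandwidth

Step 1 — Resonance: ω₀ = 1/√(LC) = 1/√(0.005·1.53e-09) = 3.616e+05 rad/s.
Step 2 — f₀ = ω₀/(2π) = 5.754e+04 Hz.
Step 3 — Parallel Q: Q = R/(ω₀L) = 1500/(3.616e+05·0.005) = 0.8298.
Step 4 — Bandwidth: Δω = ω₀/Q = 4.357e+05 rad/s; BW = Δω/(2π) = 6.935e+04 Hz.

(a) f₀ = 5.754e+04 Hz  (b) Q = 0.8298  (c) BW = 6.935e+04 Hz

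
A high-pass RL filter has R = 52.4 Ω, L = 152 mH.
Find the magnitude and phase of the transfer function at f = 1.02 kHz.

Step 1 — Angular frequency: ω = 2π·1020 = 6409 rad/s.
Step 2 — Transfer function: H(jω) = jωL/(R + jωL).
Step 3 — Numerator jωL = j·974.1; denominator R + jωL = 52.4 + j974.1.
Step 4 — H = 0.9971 + j0.05364.
Step 5 — Magnitude: |H| = 0.9986 (-0.0 dB); phase: φ = 3.1°.

|H| = 0.9986 (-0.0 dB), φ = 3.1°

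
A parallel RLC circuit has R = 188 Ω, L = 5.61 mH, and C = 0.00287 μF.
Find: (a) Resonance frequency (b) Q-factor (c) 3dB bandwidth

Step 1 — Resonance: ω₀ = 1/√(LC) = 1/√(0.00561·2.87e-09) = 2.492e+05 rad/s.
Step 2 — f₀ = ω₀/(2π) = 3.966e+04 Hz.
Step 3 — Parallel Q: Q = R/(ω₀L) = 188/(2.492e+05·0.00561) = 0.1345.
Step 4 — Bandwidth: Δω = ω₀/Q = 1.853e+06 rad/s; BW = Δω/(2π) = 2.95e+05 Hz.

(a) f₀ = 3.966e+04 Hz  (b) Q = 0.1345  (c) BW = 2.95e+05 Hz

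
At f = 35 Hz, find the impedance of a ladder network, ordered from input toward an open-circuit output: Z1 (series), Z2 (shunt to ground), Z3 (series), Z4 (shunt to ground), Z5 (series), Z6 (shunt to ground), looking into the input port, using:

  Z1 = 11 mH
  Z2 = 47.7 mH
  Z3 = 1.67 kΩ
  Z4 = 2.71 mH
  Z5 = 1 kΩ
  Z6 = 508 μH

Step 1 — Angular frequency: ω = 2π·f = 2π·35 = 219.9 rad/s.
Step 2 — Component impedances:
  Z1: Z = jωL = j·219.9·0.011 = 0 + j2.419 Ω
  Z2: Z = jωL = j·219.9·0.0477 = 0 + j10.49 Ω
  Z3: Z = R = 1670 Ω
  Z4: Z = jωL = j·219.9·0.00271 = 0 + j0.596 Ω
  Z5: Z = R = 1000 Ω
  Z6: Z = jωL = j·219.9·0.000508 = 0 + j0.1117 Ω
Step 3 — Ladder network (open output): work backward from the far end, alternating series and parallel combinations. Z_in = 0.06589 + j12.91 Ω = 12.91∠89.7° Ω.

Z = 0.06589 + j12.91 Ω = 12.91∠89.7° Ω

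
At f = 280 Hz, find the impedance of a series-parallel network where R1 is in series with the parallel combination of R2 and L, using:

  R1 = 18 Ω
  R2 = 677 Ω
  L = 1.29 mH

Step 1 — Angular frequency: ω = 2π·f = 2π·280 = 1759 rad/s.
Step 2 — Component impedances:
  R1: Z = R = 18 Ω
  R2: Z = R = 677 Ω
  L: Z = jωL = j·1759·0.00129 = 0 + j2.269 Ω
Step 3 — Parallel branch: R2 || L = 1/(1/R2 + 1/L) = 0.007608 + j2.269 Ω.
Step 4 — Series with R1: Z_total = R1 + (R2 || L) = 18.01 + j2.269 Ω = 18.15∠7.2° Ω.

Z = 18.01 + j2.269 Ω = 18.15∠7.2° Ω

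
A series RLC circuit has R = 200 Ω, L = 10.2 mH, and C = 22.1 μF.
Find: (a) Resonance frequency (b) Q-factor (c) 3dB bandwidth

Step 1 — Resonance: ω₀ = 1/√(LC) = 1/√(0.0102·2.21e-05) = 2106 rad/s.
Step 2 — f₀ = ω₀/(2π) = 335.2 Hz.
Step 3 — Series Q: Q = ω₀L/R = 2106·0.0102/200 = 0.1074.
Step 4 — Bandwidth: Δω = ω₀/Q = 1.961e+04 rad/s; BW = Δω/(2π) = 3121 Hz.

(a) f₀ = 335.2 Hz  (b) Q = 0.1074  (c) BW = 3121 Hz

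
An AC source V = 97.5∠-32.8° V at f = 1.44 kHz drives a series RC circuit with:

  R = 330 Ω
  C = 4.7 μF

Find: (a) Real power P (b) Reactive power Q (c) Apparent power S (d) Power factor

Step 1 — Angular frequency: ω = 2π·f = 2π·1440 = 9048 rad/s.
Step 2 — Component impedances:
  R: Z = R = 330 Ω
  C: Z = 1/(jωC) = -j/(ω·C) = 0 - j23.52 Ω
Step 3 — Series combination: Z_total = R + C = 330 - j23.52 Ω = 330.8∠-4.1° Ω.
Step 4 — Source phasor: V = 97.5∠-32.8° V = 81.96 - j52.82 V.
Step 5 — Current: I = V / Z = 0.2584 - j0.1416 A = 0.2947∠-28.7° A.
Step 6 — Complex power: S = V·I* = 28.66 - j2.042 VA.
Step 7 — Real power: P = Re(S) = 28.66 W.
Step 8 — Reactive power: Q = Im(S) = -2.042 VAR.
Step 9 — Apparent power: |S| = 28.73 VA.
Step 10 — Power factor: PF = P/|S| = 0.9975 (leading).

(a) P = 28.66 W  (b) Q = -2.042 VAR  (c) S = 28.73 VA  (d) PF = 0.9975 (leading)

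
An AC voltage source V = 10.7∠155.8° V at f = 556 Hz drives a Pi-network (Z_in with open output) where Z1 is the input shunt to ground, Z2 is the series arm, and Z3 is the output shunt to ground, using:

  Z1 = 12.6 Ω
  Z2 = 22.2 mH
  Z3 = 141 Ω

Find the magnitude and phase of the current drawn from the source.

Step 1 — Angular frequency: ω = 2π·f = 2π·556 = 3493 rad/s.
Step 2 — Component impedances:
  Z1: Z = R = 12.6 Ω
  Z2: Z = jωL = j·3493·0.0222 = 0 + j77.55 Ω
  Z3: Z = R = 141 Ω
Step 3 — With open output, the series arm Z2 and the output shunt Z3 appear in series to ground: Z2 + Z3 = 141 + j77.55 Ω.
Step 4 — Parallel with input shunt Z1: Z_in = Z1 || (Z2 + Z3) = 11.78 + j0.4159 Ω = 11.78∠2.0° Ω.
Step 5 — Source phasor: V = 10.7∠155.8° V = -9.76 + j4.386 V.
Step 6 — Ohm's law: I = V / Z_total = (-9.76 + j4.386) / (11.78 + j0.4159) = -0.8146 + j0.4012 A.
Step 7 — Convert to polar: |I| = 0.908 A, ∠I = 153.8°.

I = 0.908∠153.8° A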